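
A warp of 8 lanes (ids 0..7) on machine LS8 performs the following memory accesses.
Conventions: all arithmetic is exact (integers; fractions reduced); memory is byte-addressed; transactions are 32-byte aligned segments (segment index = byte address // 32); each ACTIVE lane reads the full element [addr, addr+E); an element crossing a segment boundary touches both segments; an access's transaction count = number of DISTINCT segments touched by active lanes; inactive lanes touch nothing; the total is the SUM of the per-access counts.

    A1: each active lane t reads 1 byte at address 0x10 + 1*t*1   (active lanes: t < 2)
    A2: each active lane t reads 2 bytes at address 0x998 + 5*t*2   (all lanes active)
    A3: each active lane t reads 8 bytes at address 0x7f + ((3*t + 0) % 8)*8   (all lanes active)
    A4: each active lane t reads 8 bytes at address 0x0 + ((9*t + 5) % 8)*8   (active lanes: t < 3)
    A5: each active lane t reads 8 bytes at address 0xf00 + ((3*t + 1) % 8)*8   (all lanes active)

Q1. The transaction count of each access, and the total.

A1: 1 transaction
A2: 3 transactions
A3: 3 transactions
A4: 1 transaction
A5: 2 transactions

Answer: 1,3,3,1,2; total 10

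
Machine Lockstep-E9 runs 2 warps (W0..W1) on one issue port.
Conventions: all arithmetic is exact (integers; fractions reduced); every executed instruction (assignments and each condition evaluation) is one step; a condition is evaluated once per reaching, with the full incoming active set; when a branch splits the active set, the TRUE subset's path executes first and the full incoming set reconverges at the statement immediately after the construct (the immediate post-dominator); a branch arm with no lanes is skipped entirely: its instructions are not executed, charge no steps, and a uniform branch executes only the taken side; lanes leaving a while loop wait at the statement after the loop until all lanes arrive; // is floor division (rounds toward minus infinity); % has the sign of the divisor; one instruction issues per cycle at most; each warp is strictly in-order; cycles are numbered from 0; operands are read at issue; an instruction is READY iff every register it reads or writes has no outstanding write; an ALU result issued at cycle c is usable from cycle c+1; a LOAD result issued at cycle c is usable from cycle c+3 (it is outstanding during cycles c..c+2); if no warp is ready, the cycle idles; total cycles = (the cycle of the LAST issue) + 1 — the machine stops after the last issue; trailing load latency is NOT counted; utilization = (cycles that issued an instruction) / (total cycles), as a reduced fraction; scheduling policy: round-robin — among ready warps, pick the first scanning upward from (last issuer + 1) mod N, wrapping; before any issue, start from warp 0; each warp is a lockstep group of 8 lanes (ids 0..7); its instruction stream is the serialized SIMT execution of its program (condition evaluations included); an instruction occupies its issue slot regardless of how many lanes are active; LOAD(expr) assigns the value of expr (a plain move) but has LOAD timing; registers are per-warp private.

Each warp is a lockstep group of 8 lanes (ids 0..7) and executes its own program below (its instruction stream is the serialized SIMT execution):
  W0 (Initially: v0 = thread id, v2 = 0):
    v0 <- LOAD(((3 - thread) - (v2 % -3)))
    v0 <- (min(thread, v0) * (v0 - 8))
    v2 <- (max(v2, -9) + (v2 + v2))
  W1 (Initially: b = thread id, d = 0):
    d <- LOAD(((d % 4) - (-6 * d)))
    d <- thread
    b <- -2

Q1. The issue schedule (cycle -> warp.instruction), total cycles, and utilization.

cycle 0: W0.I0
cycle 1: W1.I0
cycle 2: idle
cycle 3: W0.I1
cycle 4: W1.I1
cycle 5: W0.I2
cycle 6: W1.I2

Answer: 7 cycles, utilization 6/7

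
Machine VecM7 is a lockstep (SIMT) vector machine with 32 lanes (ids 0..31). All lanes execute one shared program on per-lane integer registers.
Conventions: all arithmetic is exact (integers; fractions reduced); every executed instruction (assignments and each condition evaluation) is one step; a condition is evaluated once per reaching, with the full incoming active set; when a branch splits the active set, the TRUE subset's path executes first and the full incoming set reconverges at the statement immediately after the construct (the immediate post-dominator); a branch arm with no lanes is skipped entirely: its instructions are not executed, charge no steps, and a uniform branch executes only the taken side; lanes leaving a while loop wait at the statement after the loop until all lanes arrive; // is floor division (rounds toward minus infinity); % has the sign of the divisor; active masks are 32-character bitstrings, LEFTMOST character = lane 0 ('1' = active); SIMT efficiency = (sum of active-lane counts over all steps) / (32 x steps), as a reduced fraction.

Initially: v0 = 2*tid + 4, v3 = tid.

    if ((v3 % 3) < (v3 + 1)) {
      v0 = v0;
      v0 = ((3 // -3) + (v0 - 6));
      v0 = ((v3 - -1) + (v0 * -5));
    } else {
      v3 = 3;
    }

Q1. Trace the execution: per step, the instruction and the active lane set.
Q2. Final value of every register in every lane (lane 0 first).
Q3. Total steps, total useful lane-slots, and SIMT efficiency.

step 0: eval ((v3 % 3) < (v3 + 1))   11111111111111111111111111111111
step 1: v0 <- v0                     11111111111111111111111111111111
step 2: v0 <- ((3 // -3) + (v0 - 6)) 11111111111111111111111111111111
step 3: v0 <- ((v3 - -1) + (v0 * -5)) 11111111111111111111111111111111

Answer: 4 steps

v0: 16,7,-2,-11,-20,-29,-38,-47,-56,-65,-74,-83,-92,-101,-110,-119,-128,-137,-146,-155,-164,-173,-182,-191,-200,-209,-218,-227,-236,-245,-254,-263
v3: 0,1,2,3,4,5,6,7,8,9,10,11,12,13,14,15,16,17,18,19,20,21,22,23,24,25,26,27,28,29,30,31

steps = 4; useful = 128; efficiency = 128/128 = 1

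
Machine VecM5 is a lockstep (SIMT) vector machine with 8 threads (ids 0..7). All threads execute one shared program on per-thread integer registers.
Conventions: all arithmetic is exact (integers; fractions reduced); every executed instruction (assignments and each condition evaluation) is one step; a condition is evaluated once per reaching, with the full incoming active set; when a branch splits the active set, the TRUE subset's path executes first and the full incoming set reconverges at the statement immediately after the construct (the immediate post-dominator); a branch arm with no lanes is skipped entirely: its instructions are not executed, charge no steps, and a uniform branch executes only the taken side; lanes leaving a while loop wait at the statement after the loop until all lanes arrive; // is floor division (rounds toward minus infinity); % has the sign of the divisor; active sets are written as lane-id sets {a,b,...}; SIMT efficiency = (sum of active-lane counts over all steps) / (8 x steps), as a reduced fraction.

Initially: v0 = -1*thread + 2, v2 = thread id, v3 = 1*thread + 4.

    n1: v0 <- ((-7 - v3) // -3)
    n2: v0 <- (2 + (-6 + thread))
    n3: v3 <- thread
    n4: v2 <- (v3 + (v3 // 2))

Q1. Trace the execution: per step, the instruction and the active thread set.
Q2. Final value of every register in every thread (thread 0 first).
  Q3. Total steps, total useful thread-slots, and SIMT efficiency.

step 0: v0 <- ((-7 - v3) // -3)      {0,1,2,3,4,5,6,7}
step 1: v0 <- (2 + (-6 + thread))    {0,1,2,3,4,5,6,7}
step 2: v3 <- thread                 {0,1,2,3,4,5,6,7}
step 3: v2 <- (v3 + (v3 // 2))       {0,1,2,3,4,5,6,7}

Answer: 4 steps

v0: -4,-3,-2,-1,0,1,2,3
v2: 0,1,3,4,6,7,9,10
v3: 0,1,2,3,4,5,6,7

steps = 4; useful = 32; efficiency = 32/32 = 1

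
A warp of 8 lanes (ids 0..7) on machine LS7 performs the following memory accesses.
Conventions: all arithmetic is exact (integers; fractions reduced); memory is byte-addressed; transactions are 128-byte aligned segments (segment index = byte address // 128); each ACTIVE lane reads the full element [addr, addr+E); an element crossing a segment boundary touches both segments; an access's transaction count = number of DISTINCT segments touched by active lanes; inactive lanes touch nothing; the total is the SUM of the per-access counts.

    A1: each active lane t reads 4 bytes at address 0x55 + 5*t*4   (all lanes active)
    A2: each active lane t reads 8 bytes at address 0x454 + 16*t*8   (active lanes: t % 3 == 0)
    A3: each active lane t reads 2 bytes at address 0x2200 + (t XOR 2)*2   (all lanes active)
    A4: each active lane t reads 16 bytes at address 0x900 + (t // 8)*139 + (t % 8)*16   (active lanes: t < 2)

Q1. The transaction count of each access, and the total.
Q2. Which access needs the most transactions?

A1: 2 transactions
A2: 3 transactions
A3: 1 transaction
A4: 1 transaction

Answer: 2,3,1,1; total 7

Answer: A2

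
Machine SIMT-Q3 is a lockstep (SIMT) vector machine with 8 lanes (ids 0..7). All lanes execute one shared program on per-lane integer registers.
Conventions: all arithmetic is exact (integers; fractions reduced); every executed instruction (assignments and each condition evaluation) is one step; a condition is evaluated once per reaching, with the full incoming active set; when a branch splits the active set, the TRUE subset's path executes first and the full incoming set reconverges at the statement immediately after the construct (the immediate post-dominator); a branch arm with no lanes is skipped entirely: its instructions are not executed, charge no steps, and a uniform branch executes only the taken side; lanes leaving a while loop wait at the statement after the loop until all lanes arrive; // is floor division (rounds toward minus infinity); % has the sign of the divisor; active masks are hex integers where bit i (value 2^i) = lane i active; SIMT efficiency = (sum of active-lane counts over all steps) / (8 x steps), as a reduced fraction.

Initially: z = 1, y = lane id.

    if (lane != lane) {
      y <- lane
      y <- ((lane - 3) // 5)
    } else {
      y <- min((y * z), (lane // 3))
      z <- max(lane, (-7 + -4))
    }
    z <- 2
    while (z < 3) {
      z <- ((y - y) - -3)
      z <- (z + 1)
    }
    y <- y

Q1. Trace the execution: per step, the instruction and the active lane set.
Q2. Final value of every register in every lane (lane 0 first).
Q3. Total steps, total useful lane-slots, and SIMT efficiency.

step 0: eval (lane != lane)          0xff
step 1: y <- min((y * z), (lane // 3)) 0xff
step 2: z <- max(lane, (-7 + -4))    0xff
step 3: z <- 2                       0xff
step 4: eval (z < 3)                 0xff
step 5: z <- ((y - y) - -3)          0xff
step 6: z <- (z + 1)                 0xff
step 7: eval (z < 3)                 0xff
step 8: y <- y                       0xff

Answer: 9 steps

z: 4,4,4,4,4,4,4,4
y: 0,0,0,1,1,1,2,2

steps = 9; useful = 72; efficiency = 72/72 = 1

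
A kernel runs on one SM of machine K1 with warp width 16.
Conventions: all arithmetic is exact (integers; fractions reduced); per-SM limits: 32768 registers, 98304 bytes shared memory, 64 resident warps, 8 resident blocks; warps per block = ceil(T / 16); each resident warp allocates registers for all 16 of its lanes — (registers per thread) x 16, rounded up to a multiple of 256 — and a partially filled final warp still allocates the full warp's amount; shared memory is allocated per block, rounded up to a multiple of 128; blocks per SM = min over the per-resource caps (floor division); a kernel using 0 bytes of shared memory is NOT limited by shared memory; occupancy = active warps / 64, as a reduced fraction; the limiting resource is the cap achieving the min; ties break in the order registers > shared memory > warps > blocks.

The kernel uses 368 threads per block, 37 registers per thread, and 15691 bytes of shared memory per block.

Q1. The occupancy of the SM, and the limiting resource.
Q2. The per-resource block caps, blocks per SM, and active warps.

Answer: occupancy 23/64, limited by registers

registers: 1 block
shared memory: 6 blocks
warps: 2 blocks
blocks: 8 blocks

Answer: 1 block, 23 active warps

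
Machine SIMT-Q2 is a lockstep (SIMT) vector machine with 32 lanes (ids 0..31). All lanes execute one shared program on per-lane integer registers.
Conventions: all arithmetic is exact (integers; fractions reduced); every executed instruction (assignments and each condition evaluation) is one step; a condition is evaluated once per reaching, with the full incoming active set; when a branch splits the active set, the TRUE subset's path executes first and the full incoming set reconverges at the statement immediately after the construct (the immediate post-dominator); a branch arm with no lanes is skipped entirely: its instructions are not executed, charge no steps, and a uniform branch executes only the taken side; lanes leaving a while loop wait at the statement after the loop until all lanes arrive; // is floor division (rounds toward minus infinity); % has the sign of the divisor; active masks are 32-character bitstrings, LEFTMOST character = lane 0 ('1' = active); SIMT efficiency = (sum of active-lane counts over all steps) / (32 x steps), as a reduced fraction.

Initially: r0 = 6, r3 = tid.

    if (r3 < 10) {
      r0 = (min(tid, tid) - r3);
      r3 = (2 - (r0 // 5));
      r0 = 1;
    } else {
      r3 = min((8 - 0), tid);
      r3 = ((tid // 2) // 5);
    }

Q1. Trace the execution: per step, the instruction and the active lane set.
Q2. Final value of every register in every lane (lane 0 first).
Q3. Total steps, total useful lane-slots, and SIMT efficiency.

step 0: eval (r3 < 10)               11111111111111111111111111111111
step 1: r0 <- (min(tid, tid) - r3)   11111111110000000000000000000000
step 2: r3 <- (2 - (r0 // 5))        11111111110000000000000000000000
step 3: r0 <- 1                      11111111110000000000000000000000
step 4: r3 <- min((8 - 0), tid)      00000000001111111111111111111111
step 5: r3 <- ((tid // 2) // 5)      00000000001111111111111111111111

Answer: 6 steps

r0: 1,1,1,1,1,1,1,1,1,1,6,6,6,6,6,6,6,6,6,6,6,6,6,6,6,6,6,6,6,6,6,6
r3: 2,2,2,2,2,2,2,2,2,2,1,1,1,1,1,1,1,1,1,1,2,2,2,2,2,2,2,2,2,2,3,3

steps = 6; useful = 106; efficiency = 106/192 = 53/96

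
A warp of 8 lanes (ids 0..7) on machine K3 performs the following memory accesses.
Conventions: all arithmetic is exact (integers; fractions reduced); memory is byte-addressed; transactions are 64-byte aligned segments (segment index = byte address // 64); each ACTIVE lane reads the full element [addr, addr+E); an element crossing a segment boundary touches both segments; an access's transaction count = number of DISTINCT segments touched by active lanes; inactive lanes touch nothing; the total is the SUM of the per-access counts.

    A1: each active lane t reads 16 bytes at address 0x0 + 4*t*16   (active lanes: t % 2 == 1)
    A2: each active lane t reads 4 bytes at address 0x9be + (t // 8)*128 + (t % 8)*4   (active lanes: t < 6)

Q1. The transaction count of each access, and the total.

A1: 4 transactions
A2: 2 transactions

Answer: 4,2; total 6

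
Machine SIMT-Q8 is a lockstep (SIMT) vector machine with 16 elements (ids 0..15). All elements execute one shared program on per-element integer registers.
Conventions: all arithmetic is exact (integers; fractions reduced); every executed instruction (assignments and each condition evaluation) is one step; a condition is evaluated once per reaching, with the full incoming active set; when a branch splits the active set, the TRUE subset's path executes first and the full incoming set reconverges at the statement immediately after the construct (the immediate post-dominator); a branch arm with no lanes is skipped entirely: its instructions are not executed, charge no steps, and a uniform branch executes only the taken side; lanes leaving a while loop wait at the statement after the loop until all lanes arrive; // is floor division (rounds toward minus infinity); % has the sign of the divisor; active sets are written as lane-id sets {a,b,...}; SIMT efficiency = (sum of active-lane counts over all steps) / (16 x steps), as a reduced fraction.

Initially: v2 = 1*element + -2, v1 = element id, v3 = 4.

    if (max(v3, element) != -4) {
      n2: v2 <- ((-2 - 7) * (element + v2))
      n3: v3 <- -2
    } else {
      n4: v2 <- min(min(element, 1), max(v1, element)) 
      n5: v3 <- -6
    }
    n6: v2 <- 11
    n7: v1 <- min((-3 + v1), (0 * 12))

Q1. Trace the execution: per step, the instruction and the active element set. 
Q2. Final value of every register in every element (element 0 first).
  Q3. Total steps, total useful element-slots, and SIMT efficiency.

step 0: eval (max(v3, element) != -4) {0,1,2,3,4,5,6,7,8,9,10,11,12,13,14,15}
step 1: v2 <- ((-2 - 7) * (element + v2)) {0,1,2,3,4,5,6,7,8,9,10,11,12,13,14,15}
step 2: v3 <- -2                     {0,1,2,3,4,5,6,7,8,9,10,11,12,13,14,15}
step 3: v2 <- 11                     {0,1,2,3,4,5,6,7,8,9,10,11,12,13,14,15}
step 4: v1 <- min((-3 + v1), (0 * 12)) {0,1,2,3,4,5,6,7,8,9,10,11,12,13,14,15}

Answer: 5 steps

v2: 11,11,11,11,11,11,11,11,11,11,11,11,11,11,11,11
v1: -3,-2,-1,0,0,0,0,0,0,0,0,0,0,0,0,0
v3: -2,-2,-2,-2,-2,-2,-2,-2,-2,-2,-2,-2,-2,-2,-2,-2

steps = 5; useful = 80; efficiency = 80/80 = 1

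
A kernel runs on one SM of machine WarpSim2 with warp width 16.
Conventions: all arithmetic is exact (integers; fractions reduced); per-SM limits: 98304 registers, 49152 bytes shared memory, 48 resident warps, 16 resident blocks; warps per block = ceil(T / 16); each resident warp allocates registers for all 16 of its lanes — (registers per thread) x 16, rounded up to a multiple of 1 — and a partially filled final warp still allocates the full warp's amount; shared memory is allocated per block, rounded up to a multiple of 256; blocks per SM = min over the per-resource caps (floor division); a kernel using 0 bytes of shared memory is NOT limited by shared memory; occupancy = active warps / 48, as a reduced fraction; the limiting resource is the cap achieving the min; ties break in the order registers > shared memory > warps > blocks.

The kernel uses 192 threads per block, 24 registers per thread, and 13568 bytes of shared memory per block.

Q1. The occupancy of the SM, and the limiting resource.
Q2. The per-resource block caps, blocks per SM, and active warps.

Answer: occupancy 3/4, limited by shared memory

registers: 21 blocks
shared memory: 3 blocks
warps: 4 blocks
blocks: 16 blocks

Answer: 3 blocks, 36 active warps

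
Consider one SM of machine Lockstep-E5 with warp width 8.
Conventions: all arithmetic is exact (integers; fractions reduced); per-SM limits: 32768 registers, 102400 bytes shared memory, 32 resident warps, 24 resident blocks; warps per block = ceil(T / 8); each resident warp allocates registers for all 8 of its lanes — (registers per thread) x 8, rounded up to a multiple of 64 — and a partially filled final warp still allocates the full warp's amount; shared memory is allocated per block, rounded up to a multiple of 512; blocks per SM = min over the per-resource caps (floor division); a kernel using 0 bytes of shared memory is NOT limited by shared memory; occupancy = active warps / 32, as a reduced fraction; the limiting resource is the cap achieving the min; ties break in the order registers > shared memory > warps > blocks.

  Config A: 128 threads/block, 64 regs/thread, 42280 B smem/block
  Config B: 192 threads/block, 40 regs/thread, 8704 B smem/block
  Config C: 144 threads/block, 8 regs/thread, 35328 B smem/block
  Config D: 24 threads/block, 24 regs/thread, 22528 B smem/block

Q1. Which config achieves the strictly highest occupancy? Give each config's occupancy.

occupancies: A 1, B 3/4, C 9/16, D 3/8

Answer: A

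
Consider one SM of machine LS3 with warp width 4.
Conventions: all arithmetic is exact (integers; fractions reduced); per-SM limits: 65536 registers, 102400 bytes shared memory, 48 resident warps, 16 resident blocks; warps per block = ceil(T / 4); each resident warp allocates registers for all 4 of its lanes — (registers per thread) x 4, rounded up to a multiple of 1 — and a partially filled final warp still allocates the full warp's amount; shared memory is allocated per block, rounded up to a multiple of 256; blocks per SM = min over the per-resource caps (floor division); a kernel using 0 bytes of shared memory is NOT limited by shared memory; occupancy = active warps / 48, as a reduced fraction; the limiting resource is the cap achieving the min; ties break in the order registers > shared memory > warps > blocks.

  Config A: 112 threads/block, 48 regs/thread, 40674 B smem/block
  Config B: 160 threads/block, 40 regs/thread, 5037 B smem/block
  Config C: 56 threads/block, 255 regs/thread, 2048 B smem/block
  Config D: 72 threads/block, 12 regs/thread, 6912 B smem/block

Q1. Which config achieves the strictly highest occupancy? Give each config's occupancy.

occupancies: A 7/12, B 5/6, C 7/8, D 3/4

Answer: C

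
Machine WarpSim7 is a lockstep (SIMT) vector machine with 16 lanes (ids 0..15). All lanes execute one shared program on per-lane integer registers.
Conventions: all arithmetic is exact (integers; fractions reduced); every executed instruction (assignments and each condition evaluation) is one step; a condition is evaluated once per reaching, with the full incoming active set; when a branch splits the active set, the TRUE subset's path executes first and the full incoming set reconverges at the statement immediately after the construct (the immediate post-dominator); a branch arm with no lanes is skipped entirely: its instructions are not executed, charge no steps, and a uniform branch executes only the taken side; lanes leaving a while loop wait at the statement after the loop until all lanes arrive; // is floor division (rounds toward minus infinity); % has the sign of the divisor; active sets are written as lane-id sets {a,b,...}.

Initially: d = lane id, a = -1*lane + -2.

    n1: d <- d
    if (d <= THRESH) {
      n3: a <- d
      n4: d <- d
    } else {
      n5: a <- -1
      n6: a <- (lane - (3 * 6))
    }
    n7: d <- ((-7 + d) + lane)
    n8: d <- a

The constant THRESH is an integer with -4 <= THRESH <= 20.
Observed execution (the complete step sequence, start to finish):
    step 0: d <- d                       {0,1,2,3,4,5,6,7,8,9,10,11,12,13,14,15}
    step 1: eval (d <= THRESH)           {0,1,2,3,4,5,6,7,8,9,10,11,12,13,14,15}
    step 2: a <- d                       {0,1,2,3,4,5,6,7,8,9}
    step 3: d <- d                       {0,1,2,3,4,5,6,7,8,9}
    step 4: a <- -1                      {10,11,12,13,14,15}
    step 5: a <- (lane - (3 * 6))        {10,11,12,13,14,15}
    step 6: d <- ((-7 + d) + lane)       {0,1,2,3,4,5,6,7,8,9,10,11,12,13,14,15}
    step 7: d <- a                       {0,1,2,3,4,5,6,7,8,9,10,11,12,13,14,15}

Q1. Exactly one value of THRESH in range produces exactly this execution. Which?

Answer: THRESH = 9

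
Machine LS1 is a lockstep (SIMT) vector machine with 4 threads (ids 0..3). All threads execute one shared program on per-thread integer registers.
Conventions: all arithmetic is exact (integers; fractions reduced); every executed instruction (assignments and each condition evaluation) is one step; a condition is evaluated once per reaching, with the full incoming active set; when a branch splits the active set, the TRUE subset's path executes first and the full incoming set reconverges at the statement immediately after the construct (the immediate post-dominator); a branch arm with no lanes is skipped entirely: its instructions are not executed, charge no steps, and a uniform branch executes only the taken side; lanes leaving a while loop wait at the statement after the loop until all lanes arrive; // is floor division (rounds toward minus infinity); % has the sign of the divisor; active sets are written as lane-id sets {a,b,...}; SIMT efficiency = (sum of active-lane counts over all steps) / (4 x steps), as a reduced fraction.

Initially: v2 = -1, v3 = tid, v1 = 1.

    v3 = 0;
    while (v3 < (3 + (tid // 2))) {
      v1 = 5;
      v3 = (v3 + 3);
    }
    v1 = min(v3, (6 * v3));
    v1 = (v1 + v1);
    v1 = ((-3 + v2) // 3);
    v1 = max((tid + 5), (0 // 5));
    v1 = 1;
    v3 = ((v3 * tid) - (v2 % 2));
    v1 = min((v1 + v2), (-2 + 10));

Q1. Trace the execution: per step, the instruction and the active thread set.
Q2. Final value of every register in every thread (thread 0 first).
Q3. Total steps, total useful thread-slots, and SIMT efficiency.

step 0: v3 <- 0                      {0,1,2,3}
step 1: eval (v3 < (3 + (tid // 2))) {0,1,2,3}
step 2: v1 <- 5                      {0,1,2,3}
step 3: v3 <- (v3 + 3)               {0,1,2,3}
step 4: eval (v3 < (3 + (tid // 2))) {0,1,2,3}
step 5: v1 <- 5                      {2,3}
step 6: v3 <- (v3 + 3)               {2,3}
step 7: eval (v3 < (3 + (tid // 2))) {2,3}
step 8: v1 <- min(v3, (6 * v3))      {0,1,2,3}
step 9: v1 <- (v1 + v1)              {0,1,2,3}
step 10: v1 <- ((-3 + v2) // 3)       {0,1,2,3}
step 11: v1 <- max((tid + 5), (0 // 5)) {0,1,2,3}
step 12: v1 <- 1                      {0,1,2,3}
step 13: v3 <- ((v3 * tid) - (v2 % 2)) {0,1,2,3}
step 14: v1 <- min((v1 + v2), (-2 + 10)) {0,1,2,3}

Answer: 15 steps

v2: -1,-1,-1,-1
v3: -1,2,11,17
v1: 0,0,0,0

steps = 15; useful = 54; efficiency = 54/60 = 9/10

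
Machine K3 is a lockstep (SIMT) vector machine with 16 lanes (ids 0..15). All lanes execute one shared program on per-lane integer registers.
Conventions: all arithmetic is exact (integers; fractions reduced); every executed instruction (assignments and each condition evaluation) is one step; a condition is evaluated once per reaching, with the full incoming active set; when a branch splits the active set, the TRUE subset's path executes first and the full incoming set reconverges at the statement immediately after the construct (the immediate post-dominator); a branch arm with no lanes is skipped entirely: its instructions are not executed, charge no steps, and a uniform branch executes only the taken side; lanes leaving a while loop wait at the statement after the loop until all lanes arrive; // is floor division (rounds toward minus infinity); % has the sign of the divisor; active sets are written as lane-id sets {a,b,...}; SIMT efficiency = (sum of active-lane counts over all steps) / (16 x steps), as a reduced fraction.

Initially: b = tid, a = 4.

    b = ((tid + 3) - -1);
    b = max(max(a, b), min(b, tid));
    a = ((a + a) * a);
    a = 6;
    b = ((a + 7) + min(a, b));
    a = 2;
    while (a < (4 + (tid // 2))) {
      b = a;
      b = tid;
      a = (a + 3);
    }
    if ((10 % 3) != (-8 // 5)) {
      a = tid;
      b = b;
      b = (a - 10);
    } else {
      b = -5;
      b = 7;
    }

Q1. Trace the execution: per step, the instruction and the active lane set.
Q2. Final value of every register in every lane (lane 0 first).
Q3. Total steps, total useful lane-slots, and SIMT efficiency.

step 0: b <- ((tid + 3) - -1)        {0,1,2,3,4,5,6,7,8,9,10,11,12,13,14,15}
step 1: b <- max(max(a, b), min(b, tid)) {0,1,2,3,4,5,6,7,8,9,10,11,12,13,14,15}
step 2: a <- ((a + a) * a)           {0,1,2,3,4,5,6,7,8,9,10,11,12,13,14,15}
step 3: a <- 6                       {0,1,2,3,4,5,6,7,8,9,10,11,12,13,14,15}
step 4: b <- ((a + 7) + min(a, b))   {0,1,2,3,4,5,6,7,8,9,10,11,12,13,14,15}
step 5: a <- 2                       {0,1,2,3,4,5,6,7,8,9,10,11,12,13,14,15}
step 6: eval (a < (4 + (tid // 2)))  {0,1,2,3,4,5,6,7,8,9,10,11,12,13,14,15}
step 7: b <- a                       {0,1,2,3,4,5,6,7,8,9,10,11,12,13,14,15}
step 8: b <- tid                     {0,1,2,3,4,5,6,7,8,9,10,11,12,13,14,15}
step 9: a <- (a + 3)                 {0,1,2,3,4,5,6,7,8,9,10,11,12,13,14,15}
step 10: eval (a < (4 + (tid // 2)))  {0,1,2,3,4,5,6,7,8,9,10,11,12,13,14,15}
step 11: b <- a                       {4,5,6,7,8,9,10,11,12,13,14,15}
step 12: b <- tid                     {4,5,6,7,8,9,10,11,12,13,14,15}
step 13: a <- (a + 3)                 {4,5,6,7,8,9,10,11,12,13,14,15}
step 14: eval (a < (4 + (tid // 2)))  {4,5,6,7,8,9,10,11,12,13,14,15}
step 15: b <- a                       {10,11,12,13,14,15}
step 16: b <- tid                     {10,11,12,13,14,15}
step 17: a <- (a + 3)                 {10,11,12,13,14,15}
step 18: eval (a < (4 + (tid // 2)))  {10,11,12,13,14,15}
step 19: eval ((10 % 3) != (-8 // 5)) {0,1,2,3,4,5,6,7,8,9,10,11,12,13,14,15}
step 20: a <- tid                     {0,1,2,3,4,5,6,7,8,9,10,11,12,13,14,15}
step 21: b <- b                       {0,1,2,3,4,5,6,7,8,9,10,11,12,13,14,15}
step 22: b <- (a - 10)                {0,1,2,3,4,5,6,7,8,9,10,11,12,13,14,15}

Answer: 23 steps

b: -10,-9,-8,-7,-6,-5,-4,-3,-2,-1,0,1,2,3,4,5
a: 0,1,2,3,4,5,6,7,8,9,10,11,12,13,14,15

steps = 23; useful = 312; efficiency = 312/368 = 39/46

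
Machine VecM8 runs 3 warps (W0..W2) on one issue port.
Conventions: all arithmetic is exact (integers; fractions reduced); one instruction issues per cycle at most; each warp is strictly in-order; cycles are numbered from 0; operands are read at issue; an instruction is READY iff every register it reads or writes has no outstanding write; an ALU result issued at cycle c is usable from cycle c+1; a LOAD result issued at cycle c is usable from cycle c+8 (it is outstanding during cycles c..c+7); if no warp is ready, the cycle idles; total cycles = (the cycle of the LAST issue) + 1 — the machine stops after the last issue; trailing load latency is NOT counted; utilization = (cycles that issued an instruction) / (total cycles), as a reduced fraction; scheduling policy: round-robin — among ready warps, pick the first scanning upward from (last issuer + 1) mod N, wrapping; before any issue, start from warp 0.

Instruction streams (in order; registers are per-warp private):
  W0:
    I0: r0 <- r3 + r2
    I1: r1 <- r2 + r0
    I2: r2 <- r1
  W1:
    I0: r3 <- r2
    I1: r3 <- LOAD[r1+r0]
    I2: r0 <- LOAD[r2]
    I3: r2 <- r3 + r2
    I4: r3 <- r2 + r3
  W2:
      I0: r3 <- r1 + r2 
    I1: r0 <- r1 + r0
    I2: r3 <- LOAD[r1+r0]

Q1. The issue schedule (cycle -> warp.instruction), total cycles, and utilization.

cycle 0: W0.I0
cycle 1: W1.I0
cycle 2: W2.I0
cycle 3: W0.I1
cycle 4: W1.I1
cycle 5: W2.I1
cycle 6: W0.I2
cycle 7: W1.I2
cycle 8: W2.I2
cycle 9: idle
cycle 10: idle
cycle 11: idle
cycle 12: W1.I3
cycle 13: W1.I4

Answer: 14 cycles, utilization 11/14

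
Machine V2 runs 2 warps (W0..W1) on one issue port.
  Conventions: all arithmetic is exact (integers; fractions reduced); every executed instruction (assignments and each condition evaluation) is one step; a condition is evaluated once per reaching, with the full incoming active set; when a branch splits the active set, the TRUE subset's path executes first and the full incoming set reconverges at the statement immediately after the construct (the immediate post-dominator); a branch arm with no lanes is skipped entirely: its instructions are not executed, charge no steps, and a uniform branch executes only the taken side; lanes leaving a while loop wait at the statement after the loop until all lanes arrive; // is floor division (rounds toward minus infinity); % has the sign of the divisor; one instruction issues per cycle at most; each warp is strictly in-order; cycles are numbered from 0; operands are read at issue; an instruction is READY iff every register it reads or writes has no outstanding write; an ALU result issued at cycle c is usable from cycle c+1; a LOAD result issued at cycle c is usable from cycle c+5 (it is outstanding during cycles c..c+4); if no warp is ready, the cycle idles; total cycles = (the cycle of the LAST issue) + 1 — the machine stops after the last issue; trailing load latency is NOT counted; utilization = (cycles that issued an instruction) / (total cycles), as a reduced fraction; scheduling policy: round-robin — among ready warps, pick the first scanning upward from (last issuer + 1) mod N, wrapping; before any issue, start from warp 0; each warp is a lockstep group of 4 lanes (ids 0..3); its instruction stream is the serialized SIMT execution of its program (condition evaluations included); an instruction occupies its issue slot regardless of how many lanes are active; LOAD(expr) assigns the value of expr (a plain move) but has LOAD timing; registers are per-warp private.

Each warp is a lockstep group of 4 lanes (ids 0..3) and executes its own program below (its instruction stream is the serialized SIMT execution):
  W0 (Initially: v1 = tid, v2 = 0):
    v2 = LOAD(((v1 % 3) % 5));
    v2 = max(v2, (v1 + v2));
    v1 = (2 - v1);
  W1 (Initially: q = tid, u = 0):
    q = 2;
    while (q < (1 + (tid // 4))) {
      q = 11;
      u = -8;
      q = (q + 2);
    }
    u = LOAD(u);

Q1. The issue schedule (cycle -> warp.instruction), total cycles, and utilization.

cycle 0: W0.I0
cycle 1: W1.I0
cycle 2: W1.I1
cycle 3: W1.I2
cycle 4: idle
cycle 5: W0.I1
cycle 6: W0.I2

Answer: 7 cycles, utilization 6/7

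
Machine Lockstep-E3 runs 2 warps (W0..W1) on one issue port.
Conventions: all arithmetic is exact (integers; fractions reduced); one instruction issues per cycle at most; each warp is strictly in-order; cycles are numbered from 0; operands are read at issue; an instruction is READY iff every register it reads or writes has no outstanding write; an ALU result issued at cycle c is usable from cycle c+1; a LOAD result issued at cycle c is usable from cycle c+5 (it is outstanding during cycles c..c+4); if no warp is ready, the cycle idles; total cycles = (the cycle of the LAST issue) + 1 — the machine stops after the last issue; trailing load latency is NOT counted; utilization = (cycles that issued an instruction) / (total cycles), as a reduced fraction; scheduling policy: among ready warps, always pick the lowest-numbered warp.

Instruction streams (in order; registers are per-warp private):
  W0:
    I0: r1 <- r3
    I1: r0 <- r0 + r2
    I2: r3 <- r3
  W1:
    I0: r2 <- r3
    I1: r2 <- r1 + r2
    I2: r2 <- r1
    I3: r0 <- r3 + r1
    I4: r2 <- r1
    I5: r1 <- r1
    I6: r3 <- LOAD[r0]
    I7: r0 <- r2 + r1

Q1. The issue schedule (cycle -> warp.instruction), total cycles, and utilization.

cycle 0: W0.I0
cycle 1: W0.I1
cycle 2: W0.I2
cycle 3: W1.I0
cycle 4: W1.I1
cycle 5: W1.I2
cycle 6: W1.I3
cycle 7: W1.I4
cycle 8: W1.I5
cycle 9: W1.I6
cycle 10: W1.I7

Answer: 11 cycles, utilization 1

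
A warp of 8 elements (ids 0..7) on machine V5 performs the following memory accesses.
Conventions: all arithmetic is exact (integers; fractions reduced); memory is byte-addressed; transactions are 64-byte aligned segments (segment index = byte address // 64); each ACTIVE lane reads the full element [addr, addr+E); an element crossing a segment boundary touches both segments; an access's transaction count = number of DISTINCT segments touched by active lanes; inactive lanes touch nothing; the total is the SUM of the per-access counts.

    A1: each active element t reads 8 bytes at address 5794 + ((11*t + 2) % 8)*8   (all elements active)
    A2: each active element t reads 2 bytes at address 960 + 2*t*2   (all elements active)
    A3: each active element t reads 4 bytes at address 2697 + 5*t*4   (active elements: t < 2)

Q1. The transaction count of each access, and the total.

A1: 2 transactions
A2: 1 transaction
A3: 1 transaction

Answer: 2,1,1; total 4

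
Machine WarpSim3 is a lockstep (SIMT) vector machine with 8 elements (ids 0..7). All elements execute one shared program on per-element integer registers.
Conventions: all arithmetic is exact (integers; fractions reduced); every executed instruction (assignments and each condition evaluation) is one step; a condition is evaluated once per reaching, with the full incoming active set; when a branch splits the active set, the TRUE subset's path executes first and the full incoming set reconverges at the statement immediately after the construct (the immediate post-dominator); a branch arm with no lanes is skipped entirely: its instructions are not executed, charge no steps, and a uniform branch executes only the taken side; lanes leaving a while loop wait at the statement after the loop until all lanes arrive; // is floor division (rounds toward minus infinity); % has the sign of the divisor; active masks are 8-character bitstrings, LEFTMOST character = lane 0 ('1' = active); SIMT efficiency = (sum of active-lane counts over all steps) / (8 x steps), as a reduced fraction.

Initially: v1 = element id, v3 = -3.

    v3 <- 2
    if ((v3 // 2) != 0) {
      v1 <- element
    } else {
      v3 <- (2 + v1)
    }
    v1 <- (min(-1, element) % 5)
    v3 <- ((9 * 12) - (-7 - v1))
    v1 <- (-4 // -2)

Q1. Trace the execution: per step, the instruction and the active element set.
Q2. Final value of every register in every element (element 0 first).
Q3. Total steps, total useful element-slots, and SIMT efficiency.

step 0: v3 <- 2                      11111111
step 1: eval ((v3 // 2) != 0)        11111111
step 2: v1 <- element                11111111
step 3: v1 <- (min(-1, element) % 5) 11111111
step 4: v3 <- ((9 * 12) - (-7 - v1)) 11111111
step 5: v1 <- (-4 // -2)             11111111

Answer: 6 steps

v1: 2,2,2,2,2,2,2,2
v3: 119,119,119,119,119,119,119,119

steps = 6; useful = 48; efficiency = 48/48 = 1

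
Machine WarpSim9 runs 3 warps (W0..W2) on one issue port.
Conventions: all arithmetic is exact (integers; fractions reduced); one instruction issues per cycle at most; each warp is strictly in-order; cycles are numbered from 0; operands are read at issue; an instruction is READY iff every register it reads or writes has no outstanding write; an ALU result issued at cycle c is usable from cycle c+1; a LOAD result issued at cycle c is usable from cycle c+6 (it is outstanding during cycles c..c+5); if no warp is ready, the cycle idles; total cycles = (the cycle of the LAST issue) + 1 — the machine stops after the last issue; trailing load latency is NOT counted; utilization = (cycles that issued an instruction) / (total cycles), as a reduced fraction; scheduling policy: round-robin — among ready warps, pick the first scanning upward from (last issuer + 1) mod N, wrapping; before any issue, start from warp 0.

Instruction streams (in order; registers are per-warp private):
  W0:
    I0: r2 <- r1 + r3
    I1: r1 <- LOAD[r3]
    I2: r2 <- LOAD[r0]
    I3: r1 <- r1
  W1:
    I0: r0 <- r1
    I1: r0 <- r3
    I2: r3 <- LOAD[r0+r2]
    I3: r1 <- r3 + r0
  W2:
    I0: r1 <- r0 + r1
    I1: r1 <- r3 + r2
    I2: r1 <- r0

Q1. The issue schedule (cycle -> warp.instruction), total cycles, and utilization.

cycle 0: W0.I0
cycle 1: W1.I0
cycle 2: W2.I0
cycle 3: W0.I1
cycle 4: W1.I1
cycle 5: W2.I1
cycle 6: W0.I2
cycle 7: W1.I2
cycle 8: W2.I2
cycle 9: W0.I3
cycle 10: idle
cycle 11: idle
cycle 12: idle
cycle 13: W1.I3

Answer: 14 cycles, utilization 11/14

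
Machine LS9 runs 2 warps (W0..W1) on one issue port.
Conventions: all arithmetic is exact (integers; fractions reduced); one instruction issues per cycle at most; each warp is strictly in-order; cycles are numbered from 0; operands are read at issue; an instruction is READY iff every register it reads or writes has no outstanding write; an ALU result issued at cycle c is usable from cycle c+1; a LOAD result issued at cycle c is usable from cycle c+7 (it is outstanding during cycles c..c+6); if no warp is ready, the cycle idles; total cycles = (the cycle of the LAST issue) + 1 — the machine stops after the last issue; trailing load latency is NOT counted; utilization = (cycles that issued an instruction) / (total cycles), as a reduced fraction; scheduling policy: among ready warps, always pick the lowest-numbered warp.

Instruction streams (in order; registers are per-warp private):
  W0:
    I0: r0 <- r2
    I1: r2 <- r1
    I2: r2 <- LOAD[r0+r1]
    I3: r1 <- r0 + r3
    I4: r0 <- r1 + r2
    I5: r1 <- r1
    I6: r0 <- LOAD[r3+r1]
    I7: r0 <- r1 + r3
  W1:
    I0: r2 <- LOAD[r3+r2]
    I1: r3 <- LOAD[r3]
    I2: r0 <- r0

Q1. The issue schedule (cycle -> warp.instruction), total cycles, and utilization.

cycle 0: W0.I0
cycle 1: W0.I1
cycle 2: W0.I2
cycle 3: W0.I3
cycle 4: W1.I0
cycle 5: W1.I1
cycle 6: W1.I2
cycle 7: idle
cycle 8: idle
cycle 9: W0.I4
cycle 10: W0.I5
cycle 11: W0.I6
cycle 12: idle
cycle 13: idle
cycle 14: idle
cycle 15: idle
cycle 16: idle
cycle 17: idle
cycle 18: W0.I7

Answer: 19 cycles, utilization 11/19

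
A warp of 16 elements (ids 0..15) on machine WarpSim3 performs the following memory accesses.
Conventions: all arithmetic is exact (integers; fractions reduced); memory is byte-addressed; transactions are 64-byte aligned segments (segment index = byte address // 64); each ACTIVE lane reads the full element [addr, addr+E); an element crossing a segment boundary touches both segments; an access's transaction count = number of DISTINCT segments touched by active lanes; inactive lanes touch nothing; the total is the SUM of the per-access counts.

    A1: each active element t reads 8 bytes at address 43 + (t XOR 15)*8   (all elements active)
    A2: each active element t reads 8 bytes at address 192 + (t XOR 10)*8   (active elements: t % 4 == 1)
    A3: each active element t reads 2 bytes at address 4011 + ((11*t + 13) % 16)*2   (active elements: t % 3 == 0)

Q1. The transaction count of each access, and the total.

A1: 3 transactions
A2: 2 transactions
A3: 2 transactions

Answer: 3,2,2; total 7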